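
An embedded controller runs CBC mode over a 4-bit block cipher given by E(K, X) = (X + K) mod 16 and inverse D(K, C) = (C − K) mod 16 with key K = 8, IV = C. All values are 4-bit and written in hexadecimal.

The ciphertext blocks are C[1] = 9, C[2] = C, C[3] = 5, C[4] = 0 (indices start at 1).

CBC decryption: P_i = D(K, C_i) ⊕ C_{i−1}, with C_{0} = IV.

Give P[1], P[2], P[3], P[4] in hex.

P[1] = D, P[2] = D, P[3] = 1, P[4] = D

P[1]: D(K, 9) = 1; 1 ⊕ C = D.
P[2]: D(K, C) = 4; 4 ⊕ 9 = D.
P[3]: D(K, 5) = D; D ⊕ C = 1.
P[4]: D(K, 0) = 8; 8 ⊕ 5 = D.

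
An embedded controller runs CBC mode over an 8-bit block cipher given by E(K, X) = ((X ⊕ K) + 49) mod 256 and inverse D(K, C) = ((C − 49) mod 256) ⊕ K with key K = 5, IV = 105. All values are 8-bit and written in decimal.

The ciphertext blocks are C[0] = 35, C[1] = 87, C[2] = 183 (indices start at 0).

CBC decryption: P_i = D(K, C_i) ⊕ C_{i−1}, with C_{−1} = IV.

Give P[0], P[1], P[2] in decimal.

P[0] = 158, P[1] = 0, P[2] = 212

P[0]: D(K, 35) = 247; 247 ⊕ 105 = 158.
P[1]: D(K, 87) = 35; 35 ⊕ 35 = 0.
P[2]: D(K, 183) = 131; 131 ⊕ 87 = 212.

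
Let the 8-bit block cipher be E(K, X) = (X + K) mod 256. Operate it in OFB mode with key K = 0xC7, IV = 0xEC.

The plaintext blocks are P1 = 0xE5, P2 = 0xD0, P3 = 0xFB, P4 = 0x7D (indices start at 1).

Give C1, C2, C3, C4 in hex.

OFB encryption: S_i = E(K, S_{i−1}) with S_{0} = IV; C_i = P_i ⊕ S_i.
C1: S = E(K, 0xEC) = 0xB3; 0xE5 ⊕ 0xB3 = 0x56.
C2: S = E(K, 0xB3) = 0x7A; 0xD0 ⊕ 0x7A = 0xAA.
C3: S = E(K, 0x7A) = 0x41; 0xFB ⊕ 0x41 = 0xBA.
C4: S = E(K, 0x41) = 0x08; 0x7D ⊕ 0x08 = 0x75.

C1 = 0x56, C2 = 0xAA, C3 = 0xBA, C4 = 0x75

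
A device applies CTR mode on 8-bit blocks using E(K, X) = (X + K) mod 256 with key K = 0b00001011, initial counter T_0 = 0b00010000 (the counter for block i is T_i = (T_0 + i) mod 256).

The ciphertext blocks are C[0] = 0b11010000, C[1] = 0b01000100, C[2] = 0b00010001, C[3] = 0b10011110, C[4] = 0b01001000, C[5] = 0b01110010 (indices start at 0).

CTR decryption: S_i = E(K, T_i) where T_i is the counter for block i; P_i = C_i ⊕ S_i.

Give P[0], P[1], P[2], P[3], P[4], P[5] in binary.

P[0] = 0b11001011, P[1] = 0b01011000, P[2] = 0b00001100, P[3] = 0b10000000, P[4] = 0b01010111, P[5] = 0b01010010

P[0]: T = 0b00010000, S = E(K, T) = 0b00011011; 0b11010000 ⊕ 0b00011011 = 0b11001011.
P[1]: T = 0b00010001, S = E(K, T) = 0b00011100; 0b01000100 ⊕ 0b00011100 = 0b01011000.
P[2]: T = 0b00010010, S = E(K, T) = 0b00011101; 0b00010001 ⊕ 0b00011101 = 0b00001100.
P[3]: T = 0b00010011, S = E(K, T) = 0b00011110; 0b10011110 ⊕ 0b00011110 = 0b10000000.
P[4]: T = 0b00010100, S = E(K, T) = 0b00011111; 0b01001000 ⊕ 0b00011111 = 0b01010111.
P[5]: T = 0b00010101, S = E(K, T) = 0b00100000; 0b01110010 ⊕ 0b00100000 = 0b01010010.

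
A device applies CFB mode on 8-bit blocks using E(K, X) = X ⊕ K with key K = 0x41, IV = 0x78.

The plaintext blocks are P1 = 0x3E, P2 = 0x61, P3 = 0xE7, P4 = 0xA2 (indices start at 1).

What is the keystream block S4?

CFB encryption: C_i = P_i ⊕ E(K, C_{i−1}), with C_{0} = IV.
C1: E(K, 0x78) = 0x39; 0x3E ⊕ 0x39 = 0x07.
C2: E(K, 0x07) = 0x46; 0x61 ⊕ 0x46 = 0x27.
C3: E(K, 0x27) = 0x66; 0xE7 ⊕ 0x66 = 0x81.
C4: E(K, 0x81) = 0xC0; 0xA2 ⊕ 0xC0 = 0x62.
So S4 = 0xC0.

0xC0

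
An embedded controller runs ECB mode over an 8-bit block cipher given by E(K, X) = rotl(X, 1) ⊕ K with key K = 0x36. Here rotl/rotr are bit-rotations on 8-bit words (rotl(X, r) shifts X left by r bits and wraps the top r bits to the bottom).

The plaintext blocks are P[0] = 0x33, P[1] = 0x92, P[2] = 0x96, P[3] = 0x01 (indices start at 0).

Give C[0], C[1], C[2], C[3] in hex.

ECB encryption: C_i = E(K, P_i).
C[0]: E(K, 0x33) = 0x50.
C[1]: E(K, 0x92) = 0x13.
C[2]: E(K, 0x96) = 0x1B.
C[3]: E(K, 0x01) = 0x34.

C[0] = 0x50, C[1] = 0x13, C[2] = 0x1B, C[3] = 0x34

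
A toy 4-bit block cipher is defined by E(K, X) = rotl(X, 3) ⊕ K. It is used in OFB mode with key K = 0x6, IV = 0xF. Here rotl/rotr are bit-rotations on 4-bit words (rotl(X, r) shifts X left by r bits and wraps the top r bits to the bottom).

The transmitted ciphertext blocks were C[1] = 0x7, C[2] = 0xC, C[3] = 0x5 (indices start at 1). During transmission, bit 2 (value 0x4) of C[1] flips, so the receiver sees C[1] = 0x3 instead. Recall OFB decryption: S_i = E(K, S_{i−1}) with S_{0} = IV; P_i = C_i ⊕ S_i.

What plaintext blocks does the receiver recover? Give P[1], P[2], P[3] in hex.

Only C[1] changed, to 0x3. In OFB, a change in C_i flips the same bit in P_i only; the keystream is unaffected. Decrypting the received ciphertext:
P[1]: S = E(K, 0xF) = 0x9; 0x3 ⊕ 0x9 = 0xA.
P[2]: S = E(K, 0x9) = 0xA; 0xC ⊕ 0xA = 0x6.
P[3]: S = E(K, 0xA) = 0x3; 0x5 ⊕ 0x3 = 0x6.
Blocks that differ from the original plaintext: P[1].

P[1] = 0xA, P[2] = 0x6, P[3] = 0x6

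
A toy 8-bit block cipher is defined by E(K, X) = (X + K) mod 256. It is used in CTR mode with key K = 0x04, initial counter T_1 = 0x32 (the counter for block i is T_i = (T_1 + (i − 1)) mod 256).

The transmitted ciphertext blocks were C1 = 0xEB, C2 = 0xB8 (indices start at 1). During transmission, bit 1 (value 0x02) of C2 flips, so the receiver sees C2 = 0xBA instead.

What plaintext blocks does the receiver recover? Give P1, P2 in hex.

P1 = 0xDD, P2 = 0x8D

CTR decryption: S_i = E(K, T_i) where T_i is the counter for block i; P_i = C_i ⊕ S_i.
Only C2 changed, to 0xBA. In CTR, a change in C_i flips the same bit in P_i only; the keystream is unaffected. Decrypting the received ciphertext:
P1: T = 0x32, S = E(K, T) = 0x36; 0xEB ⊕ 0x36 = 0xDD.
P2: T = 0x33, S = E(K, T) = 0x37; 0xBA ⊕ 0x37 = 0x8D.
Blocks that differ from the original plaintext: P2.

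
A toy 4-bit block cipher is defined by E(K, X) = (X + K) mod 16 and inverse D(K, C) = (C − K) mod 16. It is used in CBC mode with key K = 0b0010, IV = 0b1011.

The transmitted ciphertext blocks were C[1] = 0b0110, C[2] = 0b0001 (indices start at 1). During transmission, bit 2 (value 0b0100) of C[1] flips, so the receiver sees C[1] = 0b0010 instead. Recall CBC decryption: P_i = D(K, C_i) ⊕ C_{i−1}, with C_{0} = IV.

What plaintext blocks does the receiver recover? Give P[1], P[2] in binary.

Only C[1] changed, to 0b0010. In CBC, a change in C_i garbles P_i and flips the same bit in P_{i+1}. Decrypting the received ciphertext:
P[1]: D(K, 0b0010) = 0b0000; 0b0000 ⊕ 0b1011 = 0b1011.
P[2]: D(K, 0b0001) = 0b1111; 0b1111 ⊕ 0b0010 = 0b1101.
Blocks that differ from the original plaintext: P[1], P[2].

P[1] = 0b1011, P[2] = 0b1101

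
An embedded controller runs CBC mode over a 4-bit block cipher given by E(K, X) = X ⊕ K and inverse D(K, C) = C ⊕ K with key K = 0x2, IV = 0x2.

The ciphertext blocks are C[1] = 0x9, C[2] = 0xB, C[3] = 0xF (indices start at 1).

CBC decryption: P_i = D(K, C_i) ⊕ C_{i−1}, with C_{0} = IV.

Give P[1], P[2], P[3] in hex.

P[1] = 0x9, P[2] = 0x0, P[3] = 0x6

P[1]: D(K, 0x9) = 0xB; 0xB ⊕ 0x2 = 0x9.
P[2]: D(K, 0xB) = 0x9; 0x9 ⊕ 0x9 = 0x0.
P[3]: D(K, 0xF) = 0xD; 0xD ⊕ 0xB = 0x6.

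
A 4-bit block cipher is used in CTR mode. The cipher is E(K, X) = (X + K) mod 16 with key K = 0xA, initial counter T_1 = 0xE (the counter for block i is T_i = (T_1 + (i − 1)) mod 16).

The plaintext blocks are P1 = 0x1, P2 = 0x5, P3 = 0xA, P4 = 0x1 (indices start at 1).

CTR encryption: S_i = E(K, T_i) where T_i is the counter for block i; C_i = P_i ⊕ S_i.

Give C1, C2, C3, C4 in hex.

C1 = 0x9, C2 = 0xC, C3 = 0x0, C4 = 0xA

C1: T = 0xE, S = E(K, T) = 0x8; 0x1 ⊕ 0x8 = 0x9.
C2: T = 0xF, S = E(K, T) = 0x9; 0x5 ⊕ 0x9 = 0xC.
C3: T = 0x0, S = E(K, T) = 0xA; 0xA ⊕ 0xA = 0x0.
C4: T = 0x1, S = E(K, T) = 0xB; 0x1 ⊕ 0xB = 0xA.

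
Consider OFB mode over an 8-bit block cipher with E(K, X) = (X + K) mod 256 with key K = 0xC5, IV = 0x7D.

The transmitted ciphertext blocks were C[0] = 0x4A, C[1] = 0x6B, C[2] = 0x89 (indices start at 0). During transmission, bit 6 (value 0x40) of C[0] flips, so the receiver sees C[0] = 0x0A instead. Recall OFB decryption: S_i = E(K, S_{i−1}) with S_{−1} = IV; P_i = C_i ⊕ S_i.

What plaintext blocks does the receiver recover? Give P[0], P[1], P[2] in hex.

P[0] = 0x48, P[1] = 0x6C, P[2] = 0x45

Only C[0] changed, to 0x0A. In OFB, a change in C_i flips the same bit in P_i only; the keystream is unaffected. Decrypting the received ciphertext:
P[0]: S = E(K, 0x7D) = 0x42; 0x0A ⊕ 0x42 = 0x48.
P[1]: S = E(K, 0x42) = 0x07; 0x6B ⊕ 0x07 = 0x6C.
P[2]: S = E(K, 0x07) = 0xCC; 0x89 ⊕ 0xCC = 0x45.
Blocks that differ from the original plaintext: P[0].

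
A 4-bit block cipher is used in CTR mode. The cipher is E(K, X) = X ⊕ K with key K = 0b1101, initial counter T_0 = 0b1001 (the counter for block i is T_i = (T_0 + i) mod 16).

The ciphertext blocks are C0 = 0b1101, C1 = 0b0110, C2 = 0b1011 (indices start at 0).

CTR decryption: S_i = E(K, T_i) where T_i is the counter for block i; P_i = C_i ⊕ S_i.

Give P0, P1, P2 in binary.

P0 = 0b1001, P1 = 0b0001, P2 = 0b1101

P0: T = 0b1001, S = E(K, T) = 0b0100; 0b1101 ⊕ 0b0100 = 0b1001.
P1: T = 0b1010, S = E(K, T) = 0b0111; 0b0110 ⊕ 0b0111 = 0b0001.
P2: T = 0b1011, S = E(K, T) = 0b0110; 0b1011 ⊕ 0b0110 = 0b1101.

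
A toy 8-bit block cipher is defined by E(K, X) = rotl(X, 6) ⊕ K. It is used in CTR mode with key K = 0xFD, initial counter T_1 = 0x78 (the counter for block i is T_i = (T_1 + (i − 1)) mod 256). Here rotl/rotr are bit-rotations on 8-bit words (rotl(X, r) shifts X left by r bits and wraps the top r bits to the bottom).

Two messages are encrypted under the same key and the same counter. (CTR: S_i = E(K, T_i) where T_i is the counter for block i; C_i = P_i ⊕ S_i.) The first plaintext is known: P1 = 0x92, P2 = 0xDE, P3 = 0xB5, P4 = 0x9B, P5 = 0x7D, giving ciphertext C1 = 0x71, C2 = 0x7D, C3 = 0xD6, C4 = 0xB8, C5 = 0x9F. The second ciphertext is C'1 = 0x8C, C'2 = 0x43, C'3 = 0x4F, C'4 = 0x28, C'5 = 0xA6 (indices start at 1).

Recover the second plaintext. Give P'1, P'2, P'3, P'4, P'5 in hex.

P'1 = 0x6F, P'2 = 0xE0, P'3 = 0x2C, P'4 = 0x0B, P'5 = 0x44

In CTR with a reused counter, both messages share the same keystream S_i, so C_i ⊕ C'_i = P_i ⊕ P'_i and thus P'_i = P_i ⊕ C_i ⊕ C'_i.
P'1: 0x92 ⊕ 0x71 ⊕ 0x8C = 0x6F.
P'2: 0xDE ⊕ 0x7D ⊕ 0x43 = 0xE0.
P'3: 0xB5 ⊕ 0xD6 ⊕ 0x4F = 0x2C.
P'4: 0x9B ⊕ 0xB8 ⊕ 0x28 = 0x0B.
P'5: 0x7D ⊕ 0x9F ⊕ 0xA6 = 0x44.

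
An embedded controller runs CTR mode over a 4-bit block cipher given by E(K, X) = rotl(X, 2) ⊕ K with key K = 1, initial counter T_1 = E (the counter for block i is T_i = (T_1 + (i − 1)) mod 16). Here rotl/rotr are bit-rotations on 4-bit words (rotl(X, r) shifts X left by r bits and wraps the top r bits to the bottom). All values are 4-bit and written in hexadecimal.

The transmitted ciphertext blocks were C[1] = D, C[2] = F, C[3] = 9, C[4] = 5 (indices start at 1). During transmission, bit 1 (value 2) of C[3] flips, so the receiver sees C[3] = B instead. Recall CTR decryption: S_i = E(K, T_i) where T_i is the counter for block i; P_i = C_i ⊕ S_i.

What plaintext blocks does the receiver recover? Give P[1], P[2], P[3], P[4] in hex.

Only C[3] changed, to B. In CTR, a change in C_i flips the same bit in P_i only; the keystream is unaffected. Decrypting the received ciphertext:
P[1]: T = E, S = E(K, T) = A; D ⊕ A = 7.
P[2]: T = F, S = E(K, T) = E; F ⊕ E = 1.
P[3]: T = 0, S = E(K, T) = 1; B ⊕ 1 = A.
P[4]: T = 1, S = E(K, T) = 5; 5 ⊕ 5 = 0.
Blocks that differ from the original plaintext: P[3].

P[1] = 7, P[2] = 1, P[3] = A, P[4] = 0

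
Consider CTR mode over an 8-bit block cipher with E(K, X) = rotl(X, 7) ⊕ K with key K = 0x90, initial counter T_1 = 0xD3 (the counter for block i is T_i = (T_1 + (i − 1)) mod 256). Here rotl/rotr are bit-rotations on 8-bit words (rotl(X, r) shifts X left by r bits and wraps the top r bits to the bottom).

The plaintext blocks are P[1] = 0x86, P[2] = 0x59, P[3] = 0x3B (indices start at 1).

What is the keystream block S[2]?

0xFA

CTR encryption: S_i = E(K, T_i) where T_i is the counter for block i; C_i = P_i ⊕ S_i.
C[1]: T = 0xD3, S = E(K, T) = 0x79; 0x86 ⊕ 0x79 = 0xFF.
C[2]: T = 0xD4, S = E(K, T) = 0xFA; 0x59 ⊕ 0xFA = 0xA3.
So S[2] = 0xFA.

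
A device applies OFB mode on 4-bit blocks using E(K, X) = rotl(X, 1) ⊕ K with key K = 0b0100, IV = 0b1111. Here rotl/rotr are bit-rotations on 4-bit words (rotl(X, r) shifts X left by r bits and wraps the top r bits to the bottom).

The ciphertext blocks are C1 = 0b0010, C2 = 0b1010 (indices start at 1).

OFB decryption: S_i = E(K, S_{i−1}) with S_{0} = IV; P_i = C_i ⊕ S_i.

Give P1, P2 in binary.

P1: S = E(K, 0b1111) = 0b1011; 0b0010 ⊕ 0b1011 = 0b1001.
P2: S = E(K, 0b1011) = 0b0011; 0b1010 ⊕ 0b0011 = 0b1001.

P1 = 0b1001, P2 = 0b1001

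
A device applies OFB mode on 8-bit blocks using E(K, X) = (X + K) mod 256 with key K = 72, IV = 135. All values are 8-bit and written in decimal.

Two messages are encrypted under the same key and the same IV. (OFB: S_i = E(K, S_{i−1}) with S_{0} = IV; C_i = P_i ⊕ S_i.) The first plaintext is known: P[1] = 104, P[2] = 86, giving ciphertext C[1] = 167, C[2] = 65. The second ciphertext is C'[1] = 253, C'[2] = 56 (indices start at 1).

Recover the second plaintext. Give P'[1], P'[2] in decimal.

P'[1] = 50, P'[2] = 47

In OFB with a reused IV, both messages share the same keystream S_i, so C_i ⊕ C'_i = P_i ⊕ P'_i and thus P'_i = P_i ⊕ C_i ⊕ C'_i.
P'[1]: 104 ⊕ 167 ⊕ 253 = 50.
P'[2]: 86 ⊕ 65 ⊕ 56 = 47.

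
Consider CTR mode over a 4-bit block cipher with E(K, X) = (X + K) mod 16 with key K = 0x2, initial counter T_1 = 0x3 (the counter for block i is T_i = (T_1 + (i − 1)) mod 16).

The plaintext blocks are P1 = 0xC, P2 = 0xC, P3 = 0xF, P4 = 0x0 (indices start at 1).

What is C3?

CTR encryption: S_i = E(K, T_i) where T_i is the counter for block i; C_i = P_i ⊕ S_i.
C1: T = 0x3, S = E(K, T) = 0x5; 0xC ⊕ 0x5 = 0x9.
C2: T = 0x4, S = E(K, T) = 0x6; 0xC ⊕ 0x6 = 0xA.
C3: T = 0x5, S = E(K, T) = 0x7; 0xF ⊕ 0x7 = 0x8.

C3 = 0x8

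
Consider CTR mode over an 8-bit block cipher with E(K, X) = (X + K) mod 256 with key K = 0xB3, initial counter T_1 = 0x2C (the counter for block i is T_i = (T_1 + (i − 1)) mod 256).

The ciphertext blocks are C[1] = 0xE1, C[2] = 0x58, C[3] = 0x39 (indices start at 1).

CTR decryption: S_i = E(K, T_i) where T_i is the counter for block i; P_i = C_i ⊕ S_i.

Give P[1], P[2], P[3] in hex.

P[1]: T = 0x2C, S = E(K, T) = 0xDF; 0xE1 ⊕ 0xDF = 0x3E.
P[2]: T = 0x2D, S = E(K, T) = 0xE0; 0x58 ⊕ 0xE0 = 0xB8.
P[3]: T = 0x2E, S = E(K, T) = 0xE1; 0x39 ⊕ 0xE1 = 0xD8.

P[1] = 0x3E, P[2] = 0xB8, P[3] = 0xD8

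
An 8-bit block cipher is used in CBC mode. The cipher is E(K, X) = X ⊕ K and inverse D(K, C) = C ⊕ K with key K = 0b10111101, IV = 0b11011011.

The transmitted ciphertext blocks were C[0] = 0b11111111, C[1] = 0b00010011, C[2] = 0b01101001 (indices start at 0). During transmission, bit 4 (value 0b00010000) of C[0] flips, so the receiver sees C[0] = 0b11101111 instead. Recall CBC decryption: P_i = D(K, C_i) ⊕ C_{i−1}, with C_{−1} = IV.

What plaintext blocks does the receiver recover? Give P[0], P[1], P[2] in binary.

P[0] = 0b10001001, P[1] = 0b01000001, P[2] = 0b11000111

Only C[0] changed, to 0b11101111. In CBC, a change in C_i garbles P_i and flips the same bit in P_{i+1}. Decrypting the received ciphertext:
P[0]: D(K, 0b11101111) = 0b01010010; 0b01010010 ⊕ 0b11011011 = 0b10001001.
P[1]: D(K, 0b00010011) = 0b10101110; 0b10101110 ⊕ 0b11101111 = 0b01000001.
P[2]: D(K, 0b01101001) = 0b11010100; 0b11010100 ⊕ 0b00010011 = 0b11000111.
Blocks that differ from the original plaintext: P[0], P[1].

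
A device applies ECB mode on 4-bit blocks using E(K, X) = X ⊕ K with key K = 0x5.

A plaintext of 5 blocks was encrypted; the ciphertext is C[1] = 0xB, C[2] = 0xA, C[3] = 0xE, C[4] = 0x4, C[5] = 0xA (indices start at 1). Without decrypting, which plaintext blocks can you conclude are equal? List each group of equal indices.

P[2] = P[5]

ECB encrypts each block independently with the same key, so equal ciphertext blocks imply equal plaintext blocks.
C[2] = C[5] = 0xA, so P[2] = P[5].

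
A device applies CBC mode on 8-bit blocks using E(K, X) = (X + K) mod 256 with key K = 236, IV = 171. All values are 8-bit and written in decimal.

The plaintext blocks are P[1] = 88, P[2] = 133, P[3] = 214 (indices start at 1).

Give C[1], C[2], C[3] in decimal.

C[1] = 223, C[2] = 70, C[3] = 124

CBC encryption: C_i = E(K, P_i ⊕ C_{i−1}), with C_{0} = IV.
C[1]: P[1] ⊕ 171 = 243; E(K, 243) = 223.
C[2]: P[2] ⊕ 223 = 90; E(K, 90) = 70.
C[3]: P[3] ⊕ 70 = 144; E(K, 144) = 124.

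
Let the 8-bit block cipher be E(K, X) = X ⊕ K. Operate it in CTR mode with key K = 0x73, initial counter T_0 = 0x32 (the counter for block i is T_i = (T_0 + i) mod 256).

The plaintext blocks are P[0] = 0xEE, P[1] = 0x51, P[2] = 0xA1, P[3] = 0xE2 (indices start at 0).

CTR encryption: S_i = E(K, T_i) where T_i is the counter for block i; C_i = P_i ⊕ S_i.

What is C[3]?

C[3] = 0xA4

C[0]: T = 0x32, S = E(K, T) = 0x41; 0xEE ⊕ 0x41 = 0xAF.
C[1]: T = 0x33, S = E(K, T) = 0x40; 0x51 ⊕ 0x40 = 0x11.
C[2]: T = 0x34, S = E(K, T) = 0x47; 0xA1 ⊕ 0x47 = 0xE6.
C[3]: T = 0x35, S = E(K, T) = 0x46; 0xE2 ⊕ 0x46 = 0xA4.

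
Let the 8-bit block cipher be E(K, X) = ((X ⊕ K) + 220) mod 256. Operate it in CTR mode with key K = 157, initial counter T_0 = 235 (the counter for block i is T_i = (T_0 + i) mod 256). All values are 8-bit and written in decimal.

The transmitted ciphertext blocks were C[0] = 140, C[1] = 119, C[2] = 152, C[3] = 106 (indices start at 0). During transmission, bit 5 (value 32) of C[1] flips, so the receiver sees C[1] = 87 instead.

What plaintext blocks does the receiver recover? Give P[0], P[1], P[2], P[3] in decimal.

CTR decryption: S_i = E(K, T_i) where T_i is the counter for block i; P_i = C_i ⊕ S_i.
Only C[1] changed, to 87. In CTR, a change in C_i flips the same bit in P_i only; the keystream is unaffected. Decrypting the received ciphertext:
P[0]: T = 235, S = E(K, T) = 82; 140 ⊕ 82 = 222.
P[1]: T = 236, S = E(K, T) = 77; 87 ⊕ 77 = 26.
P[2]: T = 237, S = E(K, T) = 76; 152 ⊕ 76 = 212.
P[3]: T = 238, S = E(K, T) = 79; 106 ⊕ 79 = 37.
Blocks that differ from the original plaintext: P[1].

P[0] = 222, P[1] = 26, P[2] = 212, P[3] = 37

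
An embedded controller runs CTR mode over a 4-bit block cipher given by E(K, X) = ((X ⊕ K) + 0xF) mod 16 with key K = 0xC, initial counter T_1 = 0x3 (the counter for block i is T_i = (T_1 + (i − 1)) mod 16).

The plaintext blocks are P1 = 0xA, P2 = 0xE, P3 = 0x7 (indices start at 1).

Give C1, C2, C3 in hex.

C1 = 0x4, C2 = 0x9, C3 = 0xF

CTR encryption: S_i = E(K, T_i) where T_i is the counter for block i; C_i = P_i ⊕ S_i.
C1: T = 0x3, S = E(K, T) = 0xE; 0xA ⊕ 0xE = 0x4.
C2: T = 0x4, S = E(K, T) = 0x7; 0xE ⊕ 0x7 = 0x9.
C3: T = 0x5, S = E(K, T) = 0x8; 0x7 ⊕ 0x8 = 0xF.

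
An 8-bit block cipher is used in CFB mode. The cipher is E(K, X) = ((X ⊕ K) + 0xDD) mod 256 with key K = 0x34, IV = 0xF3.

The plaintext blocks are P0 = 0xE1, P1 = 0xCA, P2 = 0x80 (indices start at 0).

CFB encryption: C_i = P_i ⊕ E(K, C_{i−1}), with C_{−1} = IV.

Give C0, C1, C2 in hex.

C0: E(K, 0xF3) = 0xA4; 0xE1 ⊕ 0xA4 = 0x45.
C1: E(K, 0x45) = 0x4E; 0xCA ⊕ 0x4E = 0x84.
C2: E(K, 0x84) = 0x8D; 0x80 ⊕ 0x8D = 0x0D.

C0 = 0x45, C1 = 0x84, C2 = 0x0D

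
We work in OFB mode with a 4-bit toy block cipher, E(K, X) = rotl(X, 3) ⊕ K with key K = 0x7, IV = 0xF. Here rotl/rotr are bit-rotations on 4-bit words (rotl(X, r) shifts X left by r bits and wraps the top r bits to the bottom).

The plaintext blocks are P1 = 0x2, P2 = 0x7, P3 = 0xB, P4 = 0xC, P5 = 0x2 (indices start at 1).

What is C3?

OFB encryption: S_i = E(K, S_{i−1}) with S_{0} = IV; C_i = P_i ⊕ S_i.
C1: S = E(K, 0xF) = 0x8; 0x2 ⊕ 0x8 = 0xA.
C2: S = E(K, 0x8) = 0x3; 0x7 ⊕ 0x3 = 0x4.
C3: S = E(K, 0x3) = 0xE; 0xB ⊕ 0xE = 0x5.

C3 = 0x5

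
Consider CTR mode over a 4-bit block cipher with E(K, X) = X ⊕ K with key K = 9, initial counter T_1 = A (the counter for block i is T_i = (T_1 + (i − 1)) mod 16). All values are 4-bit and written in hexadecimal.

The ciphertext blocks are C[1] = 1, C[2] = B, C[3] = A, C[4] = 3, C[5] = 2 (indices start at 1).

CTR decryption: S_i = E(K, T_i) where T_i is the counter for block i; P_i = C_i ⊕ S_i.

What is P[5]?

P[5]: T = E, S = E(K, T) = 7; 2 ⊕ 7 = 5.

P[5] = 5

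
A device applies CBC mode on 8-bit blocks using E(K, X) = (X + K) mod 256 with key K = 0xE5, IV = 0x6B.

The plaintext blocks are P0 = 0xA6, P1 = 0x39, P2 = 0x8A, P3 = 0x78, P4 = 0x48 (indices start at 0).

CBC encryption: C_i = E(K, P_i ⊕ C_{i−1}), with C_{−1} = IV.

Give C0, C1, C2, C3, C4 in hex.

C0 = 0xB2, C1 = 0x70, C2 = 0xDF, C3 = 0x8C, C4 = 0xA9

C0: P0 ⊕ 0x6B = 0xCD; E(K, 0xCD) = 0xB2.
C1: P1 ⊕ 0xB2 = 0x8B; E(K, 0x8B) = 0x70.
C2: P2 ⊕ 0x70 = 0xFA; E(K, 0xFA) = 0xDF.
C3: P3 ⊕ 0xDF = 0xA7; E(K, 0xA7) = 0x8C.
C4: P4 ⊕ 0x8C = 0xC4; E(K, 0xC4) = 0xA9.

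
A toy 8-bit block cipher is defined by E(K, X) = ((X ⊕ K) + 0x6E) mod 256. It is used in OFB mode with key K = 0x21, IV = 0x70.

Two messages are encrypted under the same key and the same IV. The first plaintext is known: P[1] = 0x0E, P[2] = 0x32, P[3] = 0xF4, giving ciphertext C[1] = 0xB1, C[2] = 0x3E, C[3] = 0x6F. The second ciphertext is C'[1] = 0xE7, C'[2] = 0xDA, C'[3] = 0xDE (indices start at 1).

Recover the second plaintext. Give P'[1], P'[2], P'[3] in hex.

In OFB with a reused IV, both messages share the same keystream S_i, so C_i ⊕ C'_i = P_i ⊕ P'_i and thus P'_i = P_i ⊕ C_i ⊕ C'_i.
P'[1]: 0x0E ⊕ 0xB1 ⊕ 0xE7 = 0x58.
P'[2]: 0x32 ⊕ 0x3E ⊕ 0xDA = 0xD6.
P'[3]: 0xF4 ⊕ 0x6F ⊕ 0xDE = 0x45.

P'[1] = 0x58, P'[2] = 0xD6, P'[3] = 0x45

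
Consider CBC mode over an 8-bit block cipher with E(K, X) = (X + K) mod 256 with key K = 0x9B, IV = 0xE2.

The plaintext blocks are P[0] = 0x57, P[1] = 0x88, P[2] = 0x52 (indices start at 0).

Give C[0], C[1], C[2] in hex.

CBC encryption: C_i = E(K, P_i ⊕ C_{i−1}), with C_{−1} = IV.
C[0]: P[0] ⊕ 0xE2 = 0xB5; E(K, 0xB5) = 0x50.
C[1]: P[1] ⊕ 0x50 = 0xD8; E(K, 0xD8) = 0x73.
C[2]: P[2] ⊕ 0x73 = 0x21; E(K, 0x21) = 0xBC.

C[0] = 0x50, C[1] = 0x73, C[2] = 0xBC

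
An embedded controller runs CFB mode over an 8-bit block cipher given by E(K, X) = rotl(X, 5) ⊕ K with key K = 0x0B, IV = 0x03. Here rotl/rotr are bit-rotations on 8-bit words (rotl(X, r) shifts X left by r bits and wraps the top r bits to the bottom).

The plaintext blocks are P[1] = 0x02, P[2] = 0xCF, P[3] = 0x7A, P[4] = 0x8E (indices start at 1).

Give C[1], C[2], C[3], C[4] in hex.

C[1] = 0x69, C[2] = 0xE9, C[3] = 0x4C, C[4] = 0x0C

CFB encryption: C_i = P_i ⊕ E(K, C_{i−1}), with C_{0} = IV.
C[1]: E(K, 0x03) = 0x6B; 0x02 ⊕ 0x6B = 0x69.
C[2]: E(K, 0x69) = 0x26; 0xCF ⊕ 0x26 = 0xE9.
C[3]: E(K, 0xE9) = 0x36; 0x7A ⊕ 0x36 = 0x4C.
C[4]: E(K, 0x4C) = 0x82; 0x8E ⊕ 0x82 = 0x0C.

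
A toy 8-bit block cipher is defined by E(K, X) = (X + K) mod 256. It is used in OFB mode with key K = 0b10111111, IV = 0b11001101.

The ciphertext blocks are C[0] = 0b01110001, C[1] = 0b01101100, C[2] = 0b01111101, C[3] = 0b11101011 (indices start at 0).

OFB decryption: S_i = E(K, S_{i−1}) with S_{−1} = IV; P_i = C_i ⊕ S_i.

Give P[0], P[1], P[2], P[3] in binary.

P[0]: S = E(K, 0b11001101) = 0b10001100; 0b01110001 ⊕ 0b10001100 = 0b11111101.
P[1]: S = E(K, 0b10001100) = 0b01001011; 0b01101100 ⊕ 0b01001011 = 0b00100111.
P[2]: S = E(K, 0b01001011) = 0b00001010; 0b01111101 ⊕ 0b00001010 = 0b01110111.
P[3]: S = E(K, 0b00001010) = 0b11001001; 0b11101011 ⊕ 0b11001001 = 0b00100010.

P[0] = 0b11111101, P[1] = 0b00100111, P[2] = 0b01110111, P[3] = 0b00100010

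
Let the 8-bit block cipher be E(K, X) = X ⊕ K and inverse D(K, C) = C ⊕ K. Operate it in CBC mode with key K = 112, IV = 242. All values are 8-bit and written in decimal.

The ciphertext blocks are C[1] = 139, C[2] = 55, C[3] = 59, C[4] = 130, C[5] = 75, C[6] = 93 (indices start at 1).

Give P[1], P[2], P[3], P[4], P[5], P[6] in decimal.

P[1] = 9, P[2] = 204, P[3] = 124, P[4] = 201, P[5] = 185, P[6] = 102

CBC decryption: P_i = D(K, C_i) ⊕ C_{i−1}, with C_{0} = IV.
P[1]: D(K, 139) = 251; 251 ⊕ 242 = 9.
P[2]: D(K, 55) = 71; 71 ⊕ 139 = 204.
P[3]: D(K, 59) = 75; 75 ⊕ 55 = 124.
P[4]: D(K, 130) = 242; 242 ⊕ 59 = 201.
P[5]: D(K, 75) = 59; 59 ⊕ 130 = 185.
P[6]: D(K, 93) = 45; 45 ⊕ 75 = 102.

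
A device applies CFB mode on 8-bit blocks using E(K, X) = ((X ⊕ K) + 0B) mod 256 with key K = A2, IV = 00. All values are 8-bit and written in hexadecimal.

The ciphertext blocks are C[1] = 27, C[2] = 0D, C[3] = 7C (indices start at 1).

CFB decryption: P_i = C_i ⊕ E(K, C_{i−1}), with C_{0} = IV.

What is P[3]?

P[3] = C6

P[3]: E(K, 0D) = BA; 7C ⊕ BA = C6.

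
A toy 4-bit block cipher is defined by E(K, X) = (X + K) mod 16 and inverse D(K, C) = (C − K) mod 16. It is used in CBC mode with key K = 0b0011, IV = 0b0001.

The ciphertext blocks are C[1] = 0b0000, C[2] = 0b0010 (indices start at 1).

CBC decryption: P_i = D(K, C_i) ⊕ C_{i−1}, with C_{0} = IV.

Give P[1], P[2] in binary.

P[1] = 0b1100, P[2] = 0b1111

P[1]: D(K, 0b0000) = 0b1101; 0b1101 ⊕ 0b0001 = 0b1100.
P[2]: D(K, 0b0010) = 0b1111; 0b1111 ⊕ 0b0000 = 0b1111.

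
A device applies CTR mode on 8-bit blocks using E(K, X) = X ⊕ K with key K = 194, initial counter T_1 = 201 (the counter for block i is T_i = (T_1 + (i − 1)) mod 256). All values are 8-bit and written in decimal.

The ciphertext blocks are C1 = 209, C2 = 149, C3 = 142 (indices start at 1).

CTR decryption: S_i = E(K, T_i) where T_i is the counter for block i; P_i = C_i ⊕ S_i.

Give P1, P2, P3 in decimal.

P1 = 218, P2 = 157, P3 = 135

P1: T = 201, S = E(K, T) = 11; 209 ⊕ 11 = 218.
P2: T = 202, S = E(K, T) = 8; 149 ⊕ 8 = 157.
P3: T = 203, S = E(K, T) = 9; 142 ⊕ 9 = 135.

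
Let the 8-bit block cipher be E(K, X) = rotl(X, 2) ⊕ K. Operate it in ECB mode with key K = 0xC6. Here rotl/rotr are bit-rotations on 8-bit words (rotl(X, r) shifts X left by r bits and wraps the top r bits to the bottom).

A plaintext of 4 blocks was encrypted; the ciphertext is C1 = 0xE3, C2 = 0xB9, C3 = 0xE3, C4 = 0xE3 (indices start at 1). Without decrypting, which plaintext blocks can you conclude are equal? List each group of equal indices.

ECB encrypts each block independently with the same key, so equal ciphertext blocks imply equal plaintext blocks.
C1 = C3 = C4 = 0xE3, so P1 = P3 = P4.

P1 = P3 = P4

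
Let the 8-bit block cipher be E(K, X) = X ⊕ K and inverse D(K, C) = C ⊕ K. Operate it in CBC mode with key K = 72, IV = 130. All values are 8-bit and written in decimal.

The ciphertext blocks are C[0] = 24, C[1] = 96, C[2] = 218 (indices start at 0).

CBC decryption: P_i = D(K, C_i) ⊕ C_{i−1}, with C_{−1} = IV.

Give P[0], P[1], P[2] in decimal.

P[0] = 210, P[1] = 48, P[2] = 242

P[0]: D(K, 24) = 80; 80 ⊕ 130 = 210.
P[1]: D(K, 96) = 40; 40 ⊕ 24 = 48.
P[2]: D(K, 218) = 146; 146 ⊕ 96 = 242.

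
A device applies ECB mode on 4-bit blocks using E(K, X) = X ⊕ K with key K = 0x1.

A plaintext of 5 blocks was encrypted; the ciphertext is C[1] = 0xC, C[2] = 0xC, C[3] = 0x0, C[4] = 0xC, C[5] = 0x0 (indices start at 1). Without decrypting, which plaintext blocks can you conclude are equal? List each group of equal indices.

ECB encrypts each block independently with the same key, so equal ciphertext blocks imply equal plaintext blocks.
C[1] = C[2] = C[4] = 0xC, so P[1] = P[2] = P[4].
C[3] = C[5] = 0x0, so P[3] = P[5].

P[1] = P[2] = P[4]; P[3] = P[5]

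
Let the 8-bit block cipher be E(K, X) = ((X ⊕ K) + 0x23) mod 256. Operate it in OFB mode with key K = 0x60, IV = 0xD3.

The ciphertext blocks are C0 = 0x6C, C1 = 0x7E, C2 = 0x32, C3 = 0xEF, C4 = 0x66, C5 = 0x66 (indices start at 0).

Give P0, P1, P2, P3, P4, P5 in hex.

P0 = 0xBA, P1 = 0xA7, P2 = 0xEE, P3 = 0x30, P4 = 0x84, P5 = 0xC3

OFB decryption: S_i = E(K, S_{i−1}) with S_{−1} = IV; P_i = C_i ⊕ S_i.
P0: S = E(K, 0xD3) = 0xD6; 0x6C ⊕ 0xD6 = 0xBA.
P1: S = E(K, 0xD6) = 0xD9; 0x7E ⊕ 0xD9 = 0xA7.
P2: S = E(K, 0xD9) = 0xDC; 0x32 ⊕ 0xDC = 0xEE.
P3: S = E(K, 0xDC) = 0xDF; 0xEF ⊕ 0xDF = 0x30.
P4: S = E(K, 0xDF) = 0xE2; 0x66 ⊕ 0xE2 = 0x84.
P5: S = E(K, 0xE2) = 0xA5; 0x66 ⊕ 0xA5 = 0xC3.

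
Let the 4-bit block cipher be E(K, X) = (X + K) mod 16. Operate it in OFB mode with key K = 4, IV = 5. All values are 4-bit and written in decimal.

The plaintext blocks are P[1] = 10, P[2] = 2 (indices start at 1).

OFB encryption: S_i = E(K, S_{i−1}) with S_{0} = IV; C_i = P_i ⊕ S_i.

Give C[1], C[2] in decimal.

C[1]: S = E(K, 5) = 9; 10 ⊕ 9 = 3.
C[2]: S = E(K, 9) = 13; 2 ⊕ 13 = 15.

C[1] = 3, C[2] = 15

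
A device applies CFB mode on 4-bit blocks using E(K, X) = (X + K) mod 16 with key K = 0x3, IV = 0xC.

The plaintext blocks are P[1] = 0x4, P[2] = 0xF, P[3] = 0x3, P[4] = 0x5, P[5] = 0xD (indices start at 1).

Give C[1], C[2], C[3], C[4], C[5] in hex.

CFB encryption: C_i = P_i ⊕ E(K, C_{i−1}), with C_{0} = IV.
C[1]: E(K, 0xC) = 0xF; 0x4 ⊕ 0xF = 0xB.
C[2]: E(K, 0xB) = 0xE; 0xF ⊕ 0xE = 0x1.
C[3]: E(K, 0x1) = 0x4; 0x3 ⊕ 0x4 = 0x7.
C[4]: E(K, 0x7) = 0xA; 0x5 ⊕ 0xA = 0xF.
C[5]: E(K, 0xF) = 0x2; 0xD ⊕ 0x2 = 0xF.

C[1] = 0xB, C[2] = 0x1, C[3] = 0x7, C[4] = 0xF, C[5] = 0xF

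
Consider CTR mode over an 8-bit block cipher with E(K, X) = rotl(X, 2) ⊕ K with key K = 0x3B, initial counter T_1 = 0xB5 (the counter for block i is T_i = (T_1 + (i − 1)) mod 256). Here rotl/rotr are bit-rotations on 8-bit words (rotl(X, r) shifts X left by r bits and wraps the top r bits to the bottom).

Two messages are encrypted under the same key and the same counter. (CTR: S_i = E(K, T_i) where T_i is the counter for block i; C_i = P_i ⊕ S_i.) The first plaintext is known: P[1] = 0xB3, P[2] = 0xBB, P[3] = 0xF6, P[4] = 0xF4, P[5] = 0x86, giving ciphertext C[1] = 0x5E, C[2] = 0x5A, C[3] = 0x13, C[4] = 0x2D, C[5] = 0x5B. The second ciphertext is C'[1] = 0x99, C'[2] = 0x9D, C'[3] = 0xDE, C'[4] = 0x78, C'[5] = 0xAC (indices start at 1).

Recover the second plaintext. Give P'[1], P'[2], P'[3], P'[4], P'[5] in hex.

P'[1] = 0x74, P'[2] = 0x7C, P'[3] = 0x3B, P'[4] = 0xA1, P'[5] = 0x71

In CTR with a reused counter, both messages share the same keystream S_i, so C_i ⊕ C'_i = P_i ⊕ P'_i and thus P'_i = P_i ⊕ C_i ⊕ C'_i.
P'[1]: 0xB3 ⊕ 0x5E ⊕ 0x99 = 0x74.
P'[2]: 0xBB ⊕ 0x5A ⊕ 0x9D = 0x7C.
P'[3]: 0xF6 ⊕ 0x13 ⊕ 0xDE = 0x3B.
P'[4]: 0xF4 ⊕ 0x2D ⊕ 0x78 = 0xA1.
P'[5]: 0x86 ⊕ 0x5B ⊕ 0xAC = 0x71.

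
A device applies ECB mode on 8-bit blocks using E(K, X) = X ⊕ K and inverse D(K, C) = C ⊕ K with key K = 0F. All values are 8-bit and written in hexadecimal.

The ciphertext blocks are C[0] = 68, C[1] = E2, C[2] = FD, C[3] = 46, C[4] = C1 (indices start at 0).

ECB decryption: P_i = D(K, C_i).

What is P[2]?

P[2]: D(K, FD) = F2.

P[2] = F2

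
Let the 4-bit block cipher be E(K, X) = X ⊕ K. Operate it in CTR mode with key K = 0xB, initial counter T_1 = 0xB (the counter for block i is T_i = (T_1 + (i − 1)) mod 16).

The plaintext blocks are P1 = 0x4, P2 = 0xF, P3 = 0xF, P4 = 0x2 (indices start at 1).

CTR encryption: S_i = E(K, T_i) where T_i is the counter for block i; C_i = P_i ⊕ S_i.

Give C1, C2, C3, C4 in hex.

C1: T = 0xB, S = E(K, T) = 0x0; 0x4 ⊕ 0x0 = 0x4.
C2: T = 0xC, S = E(K, T) = 0x7; 0xF ⊕ 0x7 = 0x8.
C3: T = 0xD, S = E(K, T) = 0x6; 0xF ⊕ 0x6 = 0x9.
C4: T = 0xE, S = E(K, T) = 0x5; 0x2 ⊕ 0x5 = 0x7.

C1 = 0x4, C2 = 0x8, C3 = 0x9, C4 = 0x7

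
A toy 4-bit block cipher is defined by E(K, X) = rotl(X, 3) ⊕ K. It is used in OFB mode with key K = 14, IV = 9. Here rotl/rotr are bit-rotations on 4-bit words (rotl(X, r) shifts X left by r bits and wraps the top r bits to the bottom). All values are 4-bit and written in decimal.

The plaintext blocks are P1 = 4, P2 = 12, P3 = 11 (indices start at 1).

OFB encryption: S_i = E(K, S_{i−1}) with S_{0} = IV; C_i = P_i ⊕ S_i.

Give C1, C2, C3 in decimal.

C1: S = E(K, 9) = 2; 4 ⊕ 2 = 6.
C2: S = E(K, 2) = 15; 12 ⊕ 15 = 3.
C3: S = E(K, 15) = 1; 11 ⊕ 1 = 10.

C1 = 6, C2 = 3, C3 = 10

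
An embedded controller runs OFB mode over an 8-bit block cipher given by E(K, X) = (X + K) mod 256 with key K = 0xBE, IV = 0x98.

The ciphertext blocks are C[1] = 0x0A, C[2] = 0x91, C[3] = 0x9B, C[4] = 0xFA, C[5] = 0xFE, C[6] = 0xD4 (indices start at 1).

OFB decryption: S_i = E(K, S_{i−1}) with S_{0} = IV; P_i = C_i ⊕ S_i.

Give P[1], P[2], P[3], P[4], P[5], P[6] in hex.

P[1]: S = E(K, 0x98) = 0x56; 0x0A ⊕ 0x56 = 0x5C.
P[2]: S = E(K, 0x56) = 0x14; 0x91 ⊕ 0x14 = 0x85.
P[3]: S = E(K, 0x14) = 0xD2; 0x9B ⊕ 0xD2 = 0x49.
P[4]: S = E(K, 0xD2) = 0x90; 0xFA ⊕ 0x90 = 0x6A.
P[5]: S = E(K, 0x90) = 0x4E; 0xFE ⊕ 0x4E = 0xB0.
P[6]: S = E(K, 0x4E) = 0x0C; 0xD4 ⊕ 0x0C = 0xD8.

P[1] = 0x5C, P[2] = 0x85, P[3] = 0x49, P[4] = 0x6A, P[5] = 0xB0, P[6] = 0xD8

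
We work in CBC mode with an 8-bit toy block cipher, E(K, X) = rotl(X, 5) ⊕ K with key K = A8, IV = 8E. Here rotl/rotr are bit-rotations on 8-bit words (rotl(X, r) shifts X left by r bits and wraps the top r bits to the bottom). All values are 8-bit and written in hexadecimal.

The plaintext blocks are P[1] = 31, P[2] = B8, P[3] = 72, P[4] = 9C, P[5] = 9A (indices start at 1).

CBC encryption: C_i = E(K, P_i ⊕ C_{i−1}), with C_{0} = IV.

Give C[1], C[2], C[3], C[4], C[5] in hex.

C[1]: P[1] ⊕ 8E = BF; E(K, BF) = 5F.
C[2]: P[2] ⊕ 5F = E7; E(K, E7) = 54.
C[3]: P[3] ⊕ 54 = 26; E(K, 26) = 6C.
C[4]: P[4] ⊕ 6C = F0; E(K, F0) = B6.
C[5]: P[5] ⊕ B6 = 2C; E(K, 2C) = 2D.

C[1] = 5F, C[2] = 54, C[3] = 6C, C[4] = B6, C[5] = 2D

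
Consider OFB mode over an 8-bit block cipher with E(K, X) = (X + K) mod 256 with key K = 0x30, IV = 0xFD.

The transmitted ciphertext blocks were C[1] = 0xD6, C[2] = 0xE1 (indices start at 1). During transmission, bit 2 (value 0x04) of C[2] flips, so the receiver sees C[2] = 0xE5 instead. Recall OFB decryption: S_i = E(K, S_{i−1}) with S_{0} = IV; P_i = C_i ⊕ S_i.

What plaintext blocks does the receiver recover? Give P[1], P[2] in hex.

Only C[2] changed, to 0xE5. In OFB, a change in C_i flips the same bit in P_i only; the keystream is unaffected. Decrypting the received ciphertext:
P[1]: S = E(K, 0xFD) = 0x2D; 0xD6 ⊕ 0x2D = 0xFB.
P[2]: S = E(K, 0x2D) = 0x5D; 0xE5 ⊕ 0x5D = 0xB8.
Blocks that differ from the original plaintext: P[2].

P[1] = 0xFB, P[2] = 0xB8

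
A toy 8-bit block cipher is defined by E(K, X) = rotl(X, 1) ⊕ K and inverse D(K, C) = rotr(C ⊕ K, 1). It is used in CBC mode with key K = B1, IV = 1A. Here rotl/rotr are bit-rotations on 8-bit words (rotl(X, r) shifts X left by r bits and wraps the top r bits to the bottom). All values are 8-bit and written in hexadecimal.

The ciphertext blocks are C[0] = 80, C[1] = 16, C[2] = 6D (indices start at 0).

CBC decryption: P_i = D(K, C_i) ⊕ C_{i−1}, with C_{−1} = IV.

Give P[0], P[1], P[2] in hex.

P[0] = 82, P[1] = 53, P[2] = 78

P[0]: D(K, 80) = 98; 98 ⊕ 1A = 82.
P[1]: D(K, 16) = D3; D3 ⊕ 80 = 53.
P[2]: D(K, 6D) = 6E; 6E ⊕ 16 = 78.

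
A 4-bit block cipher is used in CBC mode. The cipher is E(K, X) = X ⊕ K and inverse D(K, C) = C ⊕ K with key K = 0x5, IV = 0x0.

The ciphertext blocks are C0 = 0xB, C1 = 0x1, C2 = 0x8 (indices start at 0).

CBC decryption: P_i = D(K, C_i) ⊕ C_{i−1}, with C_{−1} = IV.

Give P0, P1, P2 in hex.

P0 = 0xE, P1 = 0xF, P2 = 0xC

P0: D(K, 0xB) = 0xE; 0xE ⊕ 0x0 = 0xE.
P1: D(K, 0x1) = 0x4; 0x4 ⊕ 0xB = 0xF.
P2: D(K, 0x8) = 0xD; 0xD ⊕ 0x1 = 0xC.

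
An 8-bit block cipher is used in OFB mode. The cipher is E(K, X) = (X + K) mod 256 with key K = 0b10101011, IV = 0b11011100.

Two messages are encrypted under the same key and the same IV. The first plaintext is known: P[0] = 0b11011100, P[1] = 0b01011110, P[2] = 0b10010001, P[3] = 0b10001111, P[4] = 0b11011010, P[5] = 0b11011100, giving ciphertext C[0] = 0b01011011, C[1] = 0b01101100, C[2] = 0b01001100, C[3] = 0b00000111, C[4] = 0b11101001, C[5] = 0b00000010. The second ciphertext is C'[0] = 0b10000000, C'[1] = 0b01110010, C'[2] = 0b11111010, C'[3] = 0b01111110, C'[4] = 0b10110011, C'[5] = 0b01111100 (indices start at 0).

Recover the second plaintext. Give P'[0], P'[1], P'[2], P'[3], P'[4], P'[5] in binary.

P'[0] = 0b00000111, P'[1] = 0b01000000, P'[2] = 0b00100111, P'[3] = 0b11110110, P'[4] = 0b10000000, P'[5] = 0b10100010

In OFB with a reused IV, both messages share the same keystream S_i, so C_i ⊕ C'_i = P_i ⊕ P'_i and thus P'_i = P_i ⊕ C_i ⊕ C'_i.
P'[0]: 0b11011100 ⊕ 0b01011011 ⊕ 0b10000000 = 0b00000111.
P'[1]: 0b01011110 ⊕ 0b01101100 ⊕ 0b01110010 = 0b01000000.
P'[2]: 0b10010001 ⊕ 0b01001100 ⊕ 0b11111010 = 0b00100111.
P'[3]: 0b10001111 ⊕ 0b00000111 ⊕ 0b01111110 = 0b11110110.
P'[4]: 0b11011010 ⊕ 0b11101001 ⊕ 0b10110011 = 0b10000000.
P'[5]: 0b11011100 ⊕ 0b00000010 ⊕ 0b01111100 = 0b10100010.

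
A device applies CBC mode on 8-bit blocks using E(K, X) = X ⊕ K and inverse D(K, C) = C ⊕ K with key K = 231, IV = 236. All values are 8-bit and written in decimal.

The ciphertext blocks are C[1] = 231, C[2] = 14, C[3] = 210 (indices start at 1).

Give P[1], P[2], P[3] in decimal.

CBC decryption: P_i = D(K, C_i) ⊕ C_{i−1}, with C_{0} = IV.
P[1]: D(K, 231) = 0; 0 ⊕ 236 = 236.
P[2]: D(K, 14) = 233; 233 ⊕ 231 = 14.
P[3]: D(K, 210) = 53; 53 ⊕ 14 = 59.

P[1] = 236, P[2] = 14, P[3] = 59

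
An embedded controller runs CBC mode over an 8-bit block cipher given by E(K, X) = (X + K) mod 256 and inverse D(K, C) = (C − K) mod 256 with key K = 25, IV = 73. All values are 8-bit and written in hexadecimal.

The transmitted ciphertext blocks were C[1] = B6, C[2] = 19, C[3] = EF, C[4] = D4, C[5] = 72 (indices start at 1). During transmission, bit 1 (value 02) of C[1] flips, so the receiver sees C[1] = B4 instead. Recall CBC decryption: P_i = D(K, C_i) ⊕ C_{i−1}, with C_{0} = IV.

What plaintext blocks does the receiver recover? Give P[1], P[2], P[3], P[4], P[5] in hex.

P[1] = FC, P[2] = 40, P[3] = D3, P[4] = 40, P[5] = 99

Only C[1] changed, to B4. In CBC, a change in C_i garbles P_i and flips the same bit in P_{i+1}. Decrypting the received ciphertext:
P[1]: D(K, B4) = 8F; 8F ⊕ 73 = FC.
P[2]: D(K, 19) = F4; F4 ⊕ B4 = 40.
P[3]: D(K, EF) = CA; CA ⊕ 19 = D3.
P[4]: D(K, D4) = AF; AF ⊕ EF = 40.
P[5]: D(K, 72) = 4D; 4D ⊕ D4 = 99.
Blocks that differ from the original plaintext: P[1], P[2].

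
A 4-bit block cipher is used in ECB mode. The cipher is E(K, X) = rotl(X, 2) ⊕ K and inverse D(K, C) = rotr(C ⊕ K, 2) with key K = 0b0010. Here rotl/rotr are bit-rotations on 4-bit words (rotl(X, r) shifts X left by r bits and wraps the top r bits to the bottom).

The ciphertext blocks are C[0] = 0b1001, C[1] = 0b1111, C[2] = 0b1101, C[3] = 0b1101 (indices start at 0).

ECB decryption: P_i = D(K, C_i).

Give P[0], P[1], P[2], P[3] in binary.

P[0]: D(K, 0b1001) = 0b1110.
P[1]: D(K, 0b1111) = 0b0111.
P[2]: D(K, 0b1101) = 0b1111.
P[3]: D(K, 0b1101) = 0b1111.

P[0] = 0b1110, P[1] = 0b0111, P[2] = 0b1111, P[3] = 0b1111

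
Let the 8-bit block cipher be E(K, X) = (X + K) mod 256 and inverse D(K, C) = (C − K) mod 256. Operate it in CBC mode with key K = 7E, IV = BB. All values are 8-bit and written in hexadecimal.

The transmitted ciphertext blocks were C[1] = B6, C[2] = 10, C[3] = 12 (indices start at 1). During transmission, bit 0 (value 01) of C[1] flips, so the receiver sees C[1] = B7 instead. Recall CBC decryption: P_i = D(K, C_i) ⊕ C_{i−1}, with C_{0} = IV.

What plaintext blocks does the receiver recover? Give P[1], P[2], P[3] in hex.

Only C[1] changed, to B7. In CBC, a change in C_i garbles P_i and flips the same bit in P_{i+1}. Decrypting the received ciphertext:
P[1]: D(K, B7) = 39; 39 ⊕ BB = 82.
P[2]: D(K, 10) = 92; 92 ⊕ B7 = 25.
P[3]: D(K, 12) = 94; 94 ⊕ 10 = 84.
Blocks that differ from the original plaintext: P[1], P[2].

P[1] = 82, P[2] = 25, P[3] = 84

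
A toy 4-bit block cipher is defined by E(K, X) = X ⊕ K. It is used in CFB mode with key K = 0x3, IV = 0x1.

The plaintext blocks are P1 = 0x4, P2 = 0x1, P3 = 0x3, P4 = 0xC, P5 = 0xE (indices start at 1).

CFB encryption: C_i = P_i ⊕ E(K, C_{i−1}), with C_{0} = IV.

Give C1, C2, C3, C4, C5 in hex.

C1: E(K, 0x1) = 0x2; 0x4 ⊕ 0x2 = 0x6.
C2: E(K, 0x6) = 0x5; 0x1 ⊕ 0x5 = 0x4.
C3: E(K, 0x4) = 0x7; 0x3 ⊕ 0x7 = 0x4.
C4: E(K, 0x4) = 0x7; 0xC ⊕ 0x7 = 0xB.
C5: E(K, 0xB) = 0x8; 0xE ⊕ 0x8 = 0x6.

C1 = 0x6, C2 = 0x4, C3 = 0x4, C4 = 0xB, C5 = 0x6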